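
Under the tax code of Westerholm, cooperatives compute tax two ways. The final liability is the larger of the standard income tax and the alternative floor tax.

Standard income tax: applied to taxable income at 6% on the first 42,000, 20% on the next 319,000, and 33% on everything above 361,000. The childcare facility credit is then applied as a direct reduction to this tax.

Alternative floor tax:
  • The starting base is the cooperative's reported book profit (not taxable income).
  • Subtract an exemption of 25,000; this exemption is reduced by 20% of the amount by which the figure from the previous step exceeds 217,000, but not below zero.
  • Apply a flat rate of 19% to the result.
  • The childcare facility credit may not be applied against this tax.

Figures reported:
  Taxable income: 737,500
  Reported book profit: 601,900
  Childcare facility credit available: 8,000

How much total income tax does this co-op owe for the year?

182,565

Alternative floor tax:
  Base (reported book profit): 601,900
  Exemption: 20% × (601,900 − 217,000) = 76,980 ≥ 25,000, so the exemption is fully phased out
  Base: 601,900 − 0 = 601,900
  601,900 × 19% = 114,361

Standard income tax:
  42,000 × 6% = 2,520
  319,000 × 20% = 63,800
  376,500 × 33% = 124,245
  → 190,565
  Less childcare facility credit 8,000 → 182,565

182,565 > 114,361, so the standard income tax governs.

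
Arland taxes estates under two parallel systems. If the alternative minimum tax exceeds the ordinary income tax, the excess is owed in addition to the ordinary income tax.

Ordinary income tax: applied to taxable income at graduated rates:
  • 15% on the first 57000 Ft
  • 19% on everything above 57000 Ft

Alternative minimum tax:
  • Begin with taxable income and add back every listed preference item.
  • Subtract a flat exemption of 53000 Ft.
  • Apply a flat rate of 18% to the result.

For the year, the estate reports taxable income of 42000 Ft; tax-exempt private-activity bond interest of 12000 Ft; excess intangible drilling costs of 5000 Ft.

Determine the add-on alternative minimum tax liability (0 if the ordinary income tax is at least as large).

0 Ft

Ordinary income tax:
  42000 Ft × 15% = 6300 Ft

Alternative minimum tax:
  Adjusted income: 42000 Ft + 12000 Ft + 5000 Ft = 59000 Ft
  Less exemption 53000 Ft → base 6000 Ft
  6000 Ft × 18% = 1080 Ft

1080 Ft ≤ 6300 Ft, so no add-on is due.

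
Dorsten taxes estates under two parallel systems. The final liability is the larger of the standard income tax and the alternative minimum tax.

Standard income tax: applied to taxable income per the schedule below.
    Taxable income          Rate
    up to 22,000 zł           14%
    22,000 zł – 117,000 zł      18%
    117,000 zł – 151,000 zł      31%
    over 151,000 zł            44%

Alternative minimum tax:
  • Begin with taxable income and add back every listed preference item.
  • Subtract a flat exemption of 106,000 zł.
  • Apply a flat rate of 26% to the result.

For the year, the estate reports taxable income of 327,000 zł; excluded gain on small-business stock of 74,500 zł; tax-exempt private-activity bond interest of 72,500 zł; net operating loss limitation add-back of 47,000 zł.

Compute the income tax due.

108,160 zł

Standard income tax:
  22,000 zł × 14% = 3,080 zł
  95,000 zł × 18% = 17,100 zł
  34,000 zł × 31% = 10,540 zł
  176,000 zł × 44% = 77,440 zł
  → 108,160 zł

Alternative minimum tax:
  Adjusted income: 327,000 zł + 74,500 zł + 72,500 zł + 47,000 zł = 521,000 zł
  Less exemption 106,000 zł → base 415,000 zł
  415,000 zł × 26% = 107,900 zł

108,160 zł > 107,900 zł, so the standard income tax governs.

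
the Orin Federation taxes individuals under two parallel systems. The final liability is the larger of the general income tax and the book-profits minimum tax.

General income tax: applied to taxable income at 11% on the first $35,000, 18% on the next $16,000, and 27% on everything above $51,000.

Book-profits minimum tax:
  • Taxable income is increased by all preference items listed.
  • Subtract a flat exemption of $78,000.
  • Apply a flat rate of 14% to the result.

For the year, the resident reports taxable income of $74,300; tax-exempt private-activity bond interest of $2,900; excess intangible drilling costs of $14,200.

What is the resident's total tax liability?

$13,021

Book-profits minimum tax:
  Adjusted income: $74,300 + $2,900 + $14,200 = $91,400
  Less exemption $78,000 → base $13,400
  $13,400 × 14% = $1,876

General income tax:
  $35,000 × 11% = $3,850
  $16,000 × 18% = $2,880
  $23,300 × 27% = $6,291
  → $13,021

$13,021 > $1,876, so the general income tax governs.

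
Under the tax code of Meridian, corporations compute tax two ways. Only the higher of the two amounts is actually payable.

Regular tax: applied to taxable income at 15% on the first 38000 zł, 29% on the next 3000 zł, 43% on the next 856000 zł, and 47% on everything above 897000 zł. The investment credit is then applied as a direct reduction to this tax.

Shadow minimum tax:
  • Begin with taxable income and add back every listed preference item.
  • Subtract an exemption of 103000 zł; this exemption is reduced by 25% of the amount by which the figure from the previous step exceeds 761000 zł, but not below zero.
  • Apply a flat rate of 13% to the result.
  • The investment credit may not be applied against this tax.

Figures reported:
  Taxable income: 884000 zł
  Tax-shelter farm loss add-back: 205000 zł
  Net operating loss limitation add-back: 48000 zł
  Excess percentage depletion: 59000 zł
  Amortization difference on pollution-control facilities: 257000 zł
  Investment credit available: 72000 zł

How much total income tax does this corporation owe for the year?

297060 zł

Shadow minimum tax:
  Adjusted income: 884000 zł + 205000 zł + 48000 zł + 59000 zł + 257000 zł = 1453000 zł
  Exemption: 25% × (1453000 zł − 761000 zł) = 173000 zł ≥ 103000 zł, so the exemption is fully phased out
  Base: 1453000 zł − 0 zł = 1453000 zł
  1453000 zł × 13% = 188890 zł

Regular tax:
  38000 zł × 15% = 5700 zł
  3000 zł × 29% = 870 zł
  843000 zł × 43% = 362490 zł
  → 369060 zł
  Less investment credit 72000 zł → 297060 zł

297060 zł > 188890 zł, so the regular tax governs.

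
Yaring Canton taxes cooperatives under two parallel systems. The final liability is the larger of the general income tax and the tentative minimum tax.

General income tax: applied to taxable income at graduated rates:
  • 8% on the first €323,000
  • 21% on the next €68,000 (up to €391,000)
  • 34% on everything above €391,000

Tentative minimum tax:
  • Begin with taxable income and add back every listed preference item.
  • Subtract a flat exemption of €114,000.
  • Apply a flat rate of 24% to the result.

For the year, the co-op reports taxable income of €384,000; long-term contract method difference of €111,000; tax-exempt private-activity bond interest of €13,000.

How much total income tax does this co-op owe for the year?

€94,560

Tentative minimum tax:
  Adjusted income: €384,000 + €111,000 + €13,000 = €508,000
  Less exemption €114,000 → base €394,000
  €394,000 × 24% = €94,560

General income tax:
  €323,000 × 8% = €25,840
  €61,000 × 21% = €12,810
  → €38,650

€94,560 > €38,650, so the tentative minimum tax is the binding amount.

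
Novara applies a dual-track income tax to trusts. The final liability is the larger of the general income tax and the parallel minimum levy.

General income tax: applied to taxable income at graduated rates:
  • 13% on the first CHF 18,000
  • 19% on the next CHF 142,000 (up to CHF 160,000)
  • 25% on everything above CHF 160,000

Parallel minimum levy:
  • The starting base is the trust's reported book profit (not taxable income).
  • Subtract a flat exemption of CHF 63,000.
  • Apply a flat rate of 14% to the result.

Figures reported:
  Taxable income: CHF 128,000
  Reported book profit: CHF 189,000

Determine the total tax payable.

CHF 23,240

Parallel minimum levy:
  Base (reported book profit): CHF 189,000
  Less exemption CHF 63,000 → base CHF 126,000
  CHF 126,000 × 14% = CHF 17,640

General income tax:
  CHF 18,000 × 13% = CHF 2,340
  CHF 110,000 × 19% = CHF 20,900
  → CHF 23,240

CHF 23,240 > CHF 17,640, so the general income tax governs.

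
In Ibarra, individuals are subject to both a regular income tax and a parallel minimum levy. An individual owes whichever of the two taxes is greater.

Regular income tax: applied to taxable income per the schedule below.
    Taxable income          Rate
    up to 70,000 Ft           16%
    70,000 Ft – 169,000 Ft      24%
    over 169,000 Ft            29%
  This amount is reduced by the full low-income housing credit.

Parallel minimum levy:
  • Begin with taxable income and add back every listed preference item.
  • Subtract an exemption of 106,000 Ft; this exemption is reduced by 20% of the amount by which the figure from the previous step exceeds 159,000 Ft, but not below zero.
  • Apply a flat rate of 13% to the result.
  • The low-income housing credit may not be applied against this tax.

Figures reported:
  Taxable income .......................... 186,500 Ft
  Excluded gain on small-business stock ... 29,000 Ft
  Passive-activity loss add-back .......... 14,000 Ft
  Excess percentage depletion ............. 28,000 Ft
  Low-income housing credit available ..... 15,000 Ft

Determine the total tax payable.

Regular income tax:
  70,000 Ft × 16% = 11,200 Ft
  99,000 Ft × 24% = 23,760 Ft
  17,500 Ft × 29% = 5,075 Ft
  → 40,035 Ft
  Less low-income housing credit 15,000 Ft → 25,035 Ft

Parallel minimum levy:
  Adjusted income: 186,500 Ft + 29,000 Ft + 14,000 Ft + 28,000 Ft = 257,500 Ft
  Exemption: 106,000 Ft − 20% × (257,500 Ft − 159,000 Ft) = 106,000 Ft − 19,700 Ft = 86,300 Ft
  Base: 257,500 Ft − 86,300 Ft = 171,200 Ft
  171,200 Ft × 13% = 22,256 Ft

25,035 Ft > 22,256 Ft, so the regular income tax governs.

25,035 Ft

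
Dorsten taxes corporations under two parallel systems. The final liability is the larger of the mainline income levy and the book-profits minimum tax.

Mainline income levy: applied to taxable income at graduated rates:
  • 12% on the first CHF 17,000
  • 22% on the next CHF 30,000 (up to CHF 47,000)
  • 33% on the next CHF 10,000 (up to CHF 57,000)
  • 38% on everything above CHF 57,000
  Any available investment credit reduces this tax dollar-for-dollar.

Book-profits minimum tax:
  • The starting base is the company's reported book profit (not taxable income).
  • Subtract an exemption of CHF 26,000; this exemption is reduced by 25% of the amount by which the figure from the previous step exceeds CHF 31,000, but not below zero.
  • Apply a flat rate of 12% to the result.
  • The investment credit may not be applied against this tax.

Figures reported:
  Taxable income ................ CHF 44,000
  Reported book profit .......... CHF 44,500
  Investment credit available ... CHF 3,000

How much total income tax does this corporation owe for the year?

Mainline income levy:
  CHF 17,000 × 12% = CHF 2,040
  CHF 27,000 × 22% = CHF 5,940
  → CHF 7,980
  Less investment credit CHF 3,000 → CHF 4,980

Book-profits minimum tax:
  Base (reported book profit): CHF 44,500
  Exemption: CHF 26,000 − 25% × (CHF 44,500 − CHF 31,000) = CHF 26,000 − CHF 3,375 = CHF 22,625
  Base: CHF 44,500 − CHF 22,625 = CHF 21,875
  CHF 21,875 × 12% = CHF 2,625

CHF 4,980 > CHF 2,625, so the mainline income levy governs.

CHF 4,980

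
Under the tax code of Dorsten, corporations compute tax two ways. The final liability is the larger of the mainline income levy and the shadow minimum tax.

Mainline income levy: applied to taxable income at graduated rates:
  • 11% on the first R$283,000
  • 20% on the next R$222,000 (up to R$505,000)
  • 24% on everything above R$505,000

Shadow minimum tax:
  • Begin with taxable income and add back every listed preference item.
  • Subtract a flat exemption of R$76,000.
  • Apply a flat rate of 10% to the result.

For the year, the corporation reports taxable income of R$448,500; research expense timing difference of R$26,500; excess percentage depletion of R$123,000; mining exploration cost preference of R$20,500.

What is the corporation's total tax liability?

Mainline income levy:
  R$283,000 × 11% = R$31,130
  R$165,500 × 20% = R$33,100
  → R$64,230

Shadow minimum tax:
  Adjusted income: R$448,500 + R$26,500 + R$123,000 + R$20,500 = R$618,500
  Less exemption R$76,000 → base R$542,500
  R$542,500 × 10% = R$54,250

R$64,230 > R$54,250, so the mainline income levy governs.

R$64,230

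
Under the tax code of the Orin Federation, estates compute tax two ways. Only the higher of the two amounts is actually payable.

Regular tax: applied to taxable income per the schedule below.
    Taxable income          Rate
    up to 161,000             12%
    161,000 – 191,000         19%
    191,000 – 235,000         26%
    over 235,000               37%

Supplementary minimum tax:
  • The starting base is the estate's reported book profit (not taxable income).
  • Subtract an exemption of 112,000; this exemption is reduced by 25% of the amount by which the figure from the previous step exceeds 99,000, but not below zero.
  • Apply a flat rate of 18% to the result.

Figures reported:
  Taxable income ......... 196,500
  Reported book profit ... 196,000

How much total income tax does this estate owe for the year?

Regular tax:
  161,000 × 12% = 19,320
  30,000 × 19% = 5,700
  5,500 × 26% = 1,430
  → 26,450

Supplementary minimum tax:
  Base (reported book profit): 196,000
  Exemption: 112,000 − 25% × (196,000 − 99,000) = 112,000 − 24,250 = 87,750
  Base: 196,000 − 87,750 = 108,250
  108,250 × 18% = 19,485

26,450 > 19,485, so the regular tax governs.

26,450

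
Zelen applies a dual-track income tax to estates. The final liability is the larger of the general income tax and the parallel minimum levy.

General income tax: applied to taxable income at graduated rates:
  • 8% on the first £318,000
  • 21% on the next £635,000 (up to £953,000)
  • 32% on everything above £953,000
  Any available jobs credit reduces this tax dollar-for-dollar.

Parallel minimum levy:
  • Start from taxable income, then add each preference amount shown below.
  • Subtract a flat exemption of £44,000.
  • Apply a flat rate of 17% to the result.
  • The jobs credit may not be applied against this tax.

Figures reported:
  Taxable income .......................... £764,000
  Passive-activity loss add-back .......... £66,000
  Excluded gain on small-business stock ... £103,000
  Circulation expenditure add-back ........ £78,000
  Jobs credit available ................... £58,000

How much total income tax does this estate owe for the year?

Parallel minimum levy:
  Adjusted income: £764,000 + £66,000 + £103,000 + £78,000 = £1,011,000
  Less exemption £44,000 → base £967,000
  £967,000 × 17% = £164,390

General income tax:
  £318,000 × 8% = £25,440
  £446,000 × 21% = £93,660
  → £119,100
  Less jobs credit £58,000 → £61,100

£164,390 > £61,100, so the parallel minimum levy is the binding amount.

£164,390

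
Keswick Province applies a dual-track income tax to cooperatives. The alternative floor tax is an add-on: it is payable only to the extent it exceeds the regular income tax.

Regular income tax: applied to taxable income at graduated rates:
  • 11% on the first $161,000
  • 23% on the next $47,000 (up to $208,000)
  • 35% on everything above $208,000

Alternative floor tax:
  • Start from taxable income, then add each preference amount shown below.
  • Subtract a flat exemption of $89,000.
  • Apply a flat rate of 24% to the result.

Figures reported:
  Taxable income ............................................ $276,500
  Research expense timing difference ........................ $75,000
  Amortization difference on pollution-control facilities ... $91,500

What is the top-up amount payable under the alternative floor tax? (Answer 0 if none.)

$32,465

Alternative floor tax:
  Adjusted income: $276,500 + $75,000 + $91,500 = $443,000
  Less exemption $89,000 → base $354,000
  $354,000 × 24% = $84,960

Regular income tax:
  $161,000 × 11% = $17,710
  $47,000 × 23% = $10,810
  $68,500 × 35% = $23,975
  → $52,495

Excess of alternative floor tax over regular income tax: $84,960 − $52,495 = $32,465.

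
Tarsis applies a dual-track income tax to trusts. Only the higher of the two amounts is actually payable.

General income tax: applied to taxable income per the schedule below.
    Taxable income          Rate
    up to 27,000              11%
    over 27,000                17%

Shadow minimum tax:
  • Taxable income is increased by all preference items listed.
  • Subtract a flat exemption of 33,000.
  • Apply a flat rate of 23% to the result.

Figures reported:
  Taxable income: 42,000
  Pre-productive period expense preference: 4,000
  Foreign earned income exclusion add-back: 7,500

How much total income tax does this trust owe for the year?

General income tax:
  27,000 × 11% = 2,970
  15,000 × 17% = 2,550
  → 5,520

Shadow minimum tax:
  Adjusted income: 42,000 + 4,000 + 7,500 = 53,500
  Less exemption 33,000 → base 20,500
  20,500 × 23% = 4,715

5,520 > 4,715, so the general income tax governs.

5,520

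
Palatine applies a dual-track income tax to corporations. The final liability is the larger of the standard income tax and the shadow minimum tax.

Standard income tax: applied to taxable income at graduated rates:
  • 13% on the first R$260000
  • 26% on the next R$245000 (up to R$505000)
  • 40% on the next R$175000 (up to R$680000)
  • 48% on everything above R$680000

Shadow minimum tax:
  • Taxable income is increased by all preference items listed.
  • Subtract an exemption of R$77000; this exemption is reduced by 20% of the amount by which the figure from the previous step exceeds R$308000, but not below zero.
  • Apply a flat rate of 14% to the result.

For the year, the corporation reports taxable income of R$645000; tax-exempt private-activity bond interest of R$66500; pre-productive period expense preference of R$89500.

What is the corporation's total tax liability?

Standard income tax:
  R$260000 × 13% = R$33800
  R$245000 × 26% = R$63700
  R$140000 × 40% = R$56000
  → R$153500

Shadow minimum tax:
  Adjusted income: R$645000 + R$66500 + R$89500 = R$801000
  Exemption: 20% × (R$801000 − R$308000) = R$98600 ≥ R$77000, so the exemption is fully phased out
  Base: R$801000 − R$0 = R$801000
  R$801000 × 14% = R$112140

R$153500 > R$112140, so the standard income tax governs.

R$153500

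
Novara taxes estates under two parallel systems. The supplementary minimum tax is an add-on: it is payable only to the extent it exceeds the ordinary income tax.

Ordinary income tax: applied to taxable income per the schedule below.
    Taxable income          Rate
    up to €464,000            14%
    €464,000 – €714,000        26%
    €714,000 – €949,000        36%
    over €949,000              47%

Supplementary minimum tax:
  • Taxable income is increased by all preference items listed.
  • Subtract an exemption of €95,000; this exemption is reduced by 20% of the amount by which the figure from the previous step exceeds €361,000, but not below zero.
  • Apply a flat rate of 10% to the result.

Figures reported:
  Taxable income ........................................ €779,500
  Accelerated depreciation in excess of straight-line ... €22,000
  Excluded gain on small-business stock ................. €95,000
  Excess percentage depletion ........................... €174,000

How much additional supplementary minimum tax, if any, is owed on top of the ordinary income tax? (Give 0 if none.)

€0

Supplementary minimum tax:
  Adjusted income: €779,500 + €22,000 + €95,000 + €174,000 = €1,070,500
  Exemption: 20% × (€1,070,500 − €361,000) = €141,900 ≥ €95,000, so the exemption is fully phased out
  Base: €1,070,500 − €0 = €1,070,500
  €1,070,500 × 10% = €107,050

Ordinary income tax:
  €464,000 × 14% = €64,960
  €250,000 × 26% = €65,000
  €65,500 × 36% = €23,580
  → €153,540

€107,050 ≤ €153,540, so no add-on is due.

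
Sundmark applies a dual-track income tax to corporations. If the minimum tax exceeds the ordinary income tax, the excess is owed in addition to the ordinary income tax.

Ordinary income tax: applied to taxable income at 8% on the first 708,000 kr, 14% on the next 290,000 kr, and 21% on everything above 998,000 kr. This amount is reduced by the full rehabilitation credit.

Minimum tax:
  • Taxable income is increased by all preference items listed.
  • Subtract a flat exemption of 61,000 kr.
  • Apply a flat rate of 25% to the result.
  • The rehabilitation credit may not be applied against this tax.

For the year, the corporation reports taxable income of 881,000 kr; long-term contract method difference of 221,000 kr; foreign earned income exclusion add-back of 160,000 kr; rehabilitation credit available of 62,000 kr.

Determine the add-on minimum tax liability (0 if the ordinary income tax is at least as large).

281,390 kr

Minimum tax:
  Adjusted income: 881,000 kr + 221,000 kr + 160,000 kr = 1,262,000 kr
  Less exemption 61,000 kr → base 1,201,000 kr
  1,201,000 kr × 25% = 300,250 kr

Ordinary income tax:
  708,000 kr × 8% = 56,640 kr
  173,000 kr × 14% = 24,220 kr
  → 80,860 kr
  Less rehabilitation credit 62,000 kr → 18,860 kr

Excess of minimum tax over ordinary income tax: 300,250 kr − 18,860 kr = 281,390 kr.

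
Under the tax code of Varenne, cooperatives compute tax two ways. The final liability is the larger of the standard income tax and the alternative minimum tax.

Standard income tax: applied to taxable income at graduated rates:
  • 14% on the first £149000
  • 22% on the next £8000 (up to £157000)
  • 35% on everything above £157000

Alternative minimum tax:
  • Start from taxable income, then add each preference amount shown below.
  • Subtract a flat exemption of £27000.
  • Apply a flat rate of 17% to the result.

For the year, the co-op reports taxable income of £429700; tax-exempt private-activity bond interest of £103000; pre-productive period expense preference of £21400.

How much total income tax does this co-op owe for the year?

Alternative minimum tax:
  Adjusted income: £429700 + £103000 + £21400 = £554100
  Less exemption £27000 → base £527100
  £527100 × 17% = £89607

Standard income tax:
  £149000 × 14% = £20860
  £8000 × 22% = £1760
  £272700 × 35% = £95445
  → £118065

£118065 > £89607, so the standard income tax governs.

£118065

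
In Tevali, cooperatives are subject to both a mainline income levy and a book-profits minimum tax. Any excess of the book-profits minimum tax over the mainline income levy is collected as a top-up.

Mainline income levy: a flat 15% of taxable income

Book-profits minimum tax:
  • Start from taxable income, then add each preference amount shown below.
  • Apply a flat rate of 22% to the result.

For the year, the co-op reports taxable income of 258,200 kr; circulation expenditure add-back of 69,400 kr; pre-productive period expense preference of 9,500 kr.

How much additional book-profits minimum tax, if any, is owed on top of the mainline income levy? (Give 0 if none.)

Book-profits minimum tax:
  Adjusted income: 258,200 kr + 69,400 kr + 9,500 kr = 337,100 kr
  337,100 kr × 22% = 74,162 kr

Mainline income levy:
  258,200 kr × 15% = 38,730 kr

Excess of book-profits minimum tax over mainline income levy: 74,162 kr − 38,730 kr = 35,432 kr.

35,432 kr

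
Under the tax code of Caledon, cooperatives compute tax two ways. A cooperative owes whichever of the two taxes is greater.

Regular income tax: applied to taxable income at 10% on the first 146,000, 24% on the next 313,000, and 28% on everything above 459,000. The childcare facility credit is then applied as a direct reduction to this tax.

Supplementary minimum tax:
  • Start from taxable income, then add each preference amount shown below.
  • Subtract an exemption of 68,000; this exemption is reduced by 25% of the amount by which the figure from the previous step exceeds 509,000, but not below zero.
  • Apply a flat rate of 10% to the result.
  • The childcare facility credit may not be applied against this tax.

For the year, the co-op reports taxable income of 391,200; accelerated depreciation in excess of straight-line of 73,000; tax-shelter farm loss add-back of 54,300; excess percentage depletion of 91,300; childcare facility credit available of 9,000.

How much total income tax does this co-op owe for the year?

Regular income tax:
  146,000 × 10% = 14,600
  245,200 × 24% = 58,848
  → 73,448
  Less childcare facility credit 9,000 → 64,448

Supplementary minimum tax:
  Adjusted income: 391,200 + 73,000 + 54,300 + 91,300 = 609,800
  Exemption: 68,000 − 25% × (609,800 − 509,000) = 68,000 − 25,200 = 42,800
  Base: 609,800 − 42,800 = 567,000
  567,000 × 10% = 56,700

64,448 > 56,700, so the regular income tax governs.

64,448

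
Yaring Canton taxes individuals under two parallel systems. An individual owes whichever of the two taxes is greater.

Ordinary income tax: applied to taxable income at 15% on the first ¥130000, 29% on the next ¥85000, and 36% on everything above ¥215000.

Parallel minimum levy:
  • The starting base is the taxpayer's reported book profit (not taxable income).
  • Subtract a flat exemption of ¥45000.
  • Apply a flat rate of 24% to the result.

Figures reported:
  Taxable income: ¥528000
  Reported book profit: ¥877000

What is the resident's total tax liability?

Parallel minimum levy:
  Base (reported book profit): ¥877000
  Less exemption ¥45000 → base ¥832000
  ¥832000 × 24% = ¥199680

Ordinary income tax:
  ¥130000 × 15% = ¥19500
  ¥85000 × 29% = ¥24650
  ¥313000 × 36% = ¥112680
  → ¥156830

¥199680 > ¥156830, so the parallel minimum levy is the binding amount.

¥199680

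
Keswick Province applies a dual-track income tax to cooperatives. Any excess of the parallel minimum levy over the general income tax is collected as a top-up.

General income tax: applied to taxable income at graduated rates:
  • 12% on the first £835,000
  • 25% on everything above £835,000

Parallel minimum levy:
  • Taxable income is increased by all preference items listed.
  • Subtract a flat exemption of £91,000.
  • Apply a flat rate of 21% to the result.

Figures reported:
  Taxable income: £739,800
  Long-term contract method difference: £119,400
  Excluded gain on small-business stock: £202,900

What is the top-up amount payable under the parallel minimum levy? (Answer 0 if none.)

General income tax:
  £739,800 × 12% = £88,776

Parallel minimum levy:
  Adjusted income: £739,800 + £119,400 + £202,900 = £1,062,100
  Less exemption £91,000 → base £971,100
  £971,100 × 21% = £203,931

Excess of parallel minimum levy over general income tax: £203,931 − £88,776 = £115,155.

£115,155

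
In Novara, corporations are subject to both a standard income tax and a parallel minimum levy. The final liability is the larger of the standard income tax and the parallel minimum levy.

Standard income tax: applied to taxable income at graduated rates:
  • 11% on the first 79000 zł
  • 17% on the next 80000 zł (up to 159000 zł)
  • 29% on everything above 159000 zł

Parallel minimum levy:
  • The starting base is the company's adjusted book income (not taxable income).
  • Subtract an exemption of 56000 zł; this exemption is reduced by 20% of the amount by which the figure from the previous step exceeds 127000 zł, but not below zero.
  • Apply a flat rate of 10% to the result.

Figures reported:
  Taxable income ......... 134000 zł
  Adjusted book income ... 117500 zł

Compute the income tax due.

18040 zł

Parallel minimum levy:
  Base (adjusted book income): 117500 zł
  Exemption: 117500 zł ≤ 127000 zł, so full 56000 zł applies
  Base: 117500 zł − 56000 zł = 61500 zł
  61500 zł × 10% = 6150 zł

Standard income tax:
  79000 zł × 11% = 8690 zł
  55000 zł × 17% = 9350 zł
  → 18040 zł

18040 zł > 6150 zł, so the standard income tax governs.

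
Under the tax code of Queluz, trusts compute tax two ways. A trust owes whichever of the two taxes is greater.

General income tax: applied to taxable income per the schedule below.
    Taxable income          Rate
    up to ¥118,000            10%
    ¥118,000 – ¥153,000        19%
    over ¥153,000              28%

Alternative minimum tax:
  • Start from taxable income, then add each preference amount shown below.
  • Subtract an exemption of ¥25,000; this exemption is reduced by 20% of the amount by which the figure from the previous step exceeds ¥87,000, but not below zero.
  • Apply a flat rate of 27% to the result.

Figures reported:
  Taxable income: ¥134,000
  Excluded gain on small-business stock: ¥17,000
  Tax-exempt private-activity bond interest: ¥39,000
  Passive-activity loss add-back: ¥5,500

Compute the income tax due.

¥51,894

Alternative minimum tax:
  Adjusted income: ¥134,000 + ¥17,000 + ¥39,000 + ¥5,500 = ¥195,500
  Exemption: ¥25,000 − 20% × (¥195,500 − ¥87,000) = ¥25,000 − ¥21,700 = ¥3,300
  Base: ¥195,500 − ¥3,300 = ¥192,200
  ¥192,200 × 27% = ¥51,894

General income tax:
  ¥118,000 × 10% = ¥11,800
  ¥16,000 × 19% = ¥3,040
  → ¥14,840

¥51,894 > ¥14,840, so the alternative minimum tax is the binding amount.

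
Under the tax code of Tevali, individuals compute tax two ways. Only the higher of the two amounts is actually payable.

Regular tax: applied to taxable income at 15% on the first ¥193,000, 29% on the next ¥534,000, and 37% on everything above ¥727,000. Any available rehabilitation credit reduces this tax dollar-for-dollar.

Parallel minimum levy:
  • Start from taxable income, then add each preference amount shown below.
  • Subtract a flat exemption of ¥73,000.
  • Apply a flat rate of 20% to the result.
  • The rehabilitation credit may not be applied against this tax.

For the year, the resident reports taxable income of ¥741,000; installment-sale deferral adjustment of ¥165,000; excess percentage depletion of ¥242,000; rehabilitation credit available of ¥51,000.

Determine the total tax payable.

Parallel minimum levy:
  Adjusted income: ¥741,000 + ¥165,000 + ¥242,000 = ¥1,148,000
  Less exemption ¥73,000 → base ¥1,075,000
  ¥1,075,000 × 20% = ¥215,000

Regular tax:
  ¥193,000 × 15% = ¥28,950
  ¥534,000 × 29% = ¥154,860
  ¥14,000 × 37% = ¥5,180
  → ¥188,990
  Less rehabilitation credit ¥51,000 → ¥137,990

¥215,000 > ¥137,990, so the parallel minimum levy is the binding amount.

¥215,000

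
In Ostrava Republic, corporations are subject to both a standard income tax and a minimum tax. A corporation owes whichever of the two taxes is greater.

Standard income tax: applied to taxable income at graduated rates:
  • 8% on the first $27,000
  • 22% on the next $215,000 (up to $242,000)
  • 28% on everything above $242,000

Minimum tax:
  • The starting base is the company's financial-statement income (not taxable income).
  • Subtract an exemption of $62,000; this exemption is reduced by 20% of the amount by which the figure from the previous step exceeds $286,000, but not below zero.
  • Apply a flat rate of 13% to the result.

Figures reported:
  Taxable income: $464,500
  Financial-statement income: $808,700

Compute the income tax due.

$111,760

Minimum tax:
  Base (financial-statement income): $808,700
  Exemption: 20% × ($808,700 − $286,000) = $104,540 ≥ $62,000, so the exemption is fully phased out
  Base: $808,700 − $0 = $808,700
  $808,700 × 13% = $105,131

Standard income tax:
  $27,000 × 8% = $2,160
  $215,000 × 22% = $47,300
  $222,500 × 28% = $62,300
  → $111,760

$111,760 > $105,131, so the standard income tax governs.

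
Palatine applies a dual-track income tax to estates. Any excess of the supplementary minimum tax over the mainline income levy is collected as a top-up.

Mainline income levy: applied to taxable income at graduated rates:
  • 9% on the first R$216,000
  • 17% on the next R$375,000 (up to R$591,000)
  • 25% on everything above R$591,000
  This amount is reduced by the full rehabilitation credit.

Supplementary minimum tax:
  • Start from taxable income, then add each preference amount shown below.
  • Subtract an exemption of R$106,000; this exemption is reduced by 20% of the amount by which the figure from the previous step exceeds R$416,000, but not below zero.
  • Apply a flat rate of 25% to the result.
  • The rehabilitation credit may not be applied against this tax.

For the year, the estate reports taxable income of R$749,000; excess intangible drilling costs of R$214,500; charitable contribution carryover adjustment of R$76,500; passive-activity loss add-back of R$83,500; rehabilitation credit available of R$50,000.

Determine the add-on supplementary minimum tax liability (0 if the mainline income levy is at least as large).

Supplementary minimum tax:
  Adjusted income: R$749,000 + R$214,500 + R$76,500 + R$83,500 = R$1,123,500
  Exemption: 20% × (R$1,123,500 − R$416,000) = R$141,500 ≥ R$106,000, so the exemption is fully phased out
  Base: R$1,123,500 − R$0 = R$1,123,500
  R$1,123,500 × 25% = R$280,875

Mainline income levy:
  R$216,000 × 9% = R$19,440
  R$375,000 × 17% = R$63,750
  R$158,000 × 25% = R$39,500
  → R$122,690
  Less rehabilitation credit R$50,000 → R$72,690

Excess of supplementary minimum tax over mainline income levy: R$280,875 − R$72,690 = R$208,185.

R$208,185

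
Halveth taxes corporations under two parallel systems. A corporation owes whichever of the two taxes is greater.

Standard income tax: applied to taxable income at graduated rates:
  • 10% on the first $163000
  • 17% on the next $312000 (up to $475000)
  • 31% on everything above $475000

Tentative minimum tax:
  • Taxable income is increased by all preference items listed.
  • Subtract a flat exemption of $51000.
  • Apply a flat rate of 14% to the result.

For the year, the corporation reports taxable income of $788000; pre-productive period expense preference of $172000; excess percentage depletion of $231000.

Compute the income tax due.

Standard income tax:
  $163000 × 10% = $16300
  $312000 × 17% = $53040
  $313000 × 31% = $97030
  → $166370

Tentative minimum tax:
  Adjusted income: $788000 + $172000 + $231000 = $1191000
  Less exemption $51000 → base $1140000
  $1140000 × 14% = $159600

$166370 > $159600, so the standard income tax governs.

$166370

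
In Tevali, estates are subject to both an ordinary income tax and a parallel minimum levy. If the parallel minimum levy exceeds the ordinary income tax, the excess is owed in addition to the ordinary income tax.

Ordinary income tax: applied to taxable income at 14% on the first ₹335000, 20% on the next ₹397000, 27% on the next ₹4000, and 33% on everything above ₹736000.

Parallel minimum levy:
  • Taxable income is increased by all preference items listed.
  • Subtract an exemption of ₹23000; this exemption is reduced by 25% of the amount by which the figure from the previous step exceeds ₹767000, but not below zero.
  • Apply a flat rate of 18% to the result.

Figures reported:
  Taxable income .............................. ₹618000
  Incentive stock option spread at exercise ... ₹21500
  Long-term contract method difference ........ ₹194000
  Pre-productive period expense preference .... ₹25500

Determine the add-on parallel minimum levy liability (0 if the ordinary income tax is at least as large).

₹51120

Ordinary income tax:
  ₹335000 × 14% = ₹46900
  ₹283000 × 20% = ₹56600
  → ₹103500

Parallel minimum levy:
  Adjusted income: ₹618000 + ₹21500 + ₹194000 + ₹25500 = ₹859000
  Exemption: 25% × (₹859000 − ₹767000) = ₹23000 ≥ ₹23000, so the exemption is fully phased out
  Base: ₹859000 − ₹0 = ₹859000
  ₹859000 × 18% = ₹154620

Excess of parallel minimum levy over ordinary income tax: ₹154620 − ₹103500 = ₹51120.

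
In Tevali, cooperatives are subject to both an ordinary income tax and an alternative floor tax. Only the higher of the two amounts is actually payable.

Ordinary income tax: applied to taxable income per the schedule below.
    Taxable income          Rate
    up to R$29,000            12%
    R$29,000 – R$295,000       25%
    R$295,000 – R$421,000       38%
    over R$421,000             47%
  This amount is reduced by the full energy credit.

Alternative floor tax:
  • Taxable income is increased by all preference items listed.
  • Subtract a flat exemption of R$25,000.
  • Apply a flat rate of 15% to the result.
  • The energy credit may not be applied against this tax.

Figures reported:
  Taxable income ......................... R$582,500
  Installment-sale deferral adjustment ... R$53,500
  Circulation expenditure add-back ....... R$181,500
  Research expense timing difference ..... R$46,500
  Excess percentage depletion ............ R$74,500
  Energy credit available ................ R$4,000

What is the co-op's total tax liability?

R$189,765

Ordinary income tax:
  R$29,000 × 12% = R$3,480
  R$266,000 × 25% = R$66,500
  R$126,000 × 38% = R$47,880
  R$161,500 × 47% = R$75,905
  → R$193,765
  Less energy credit R$4,000 → R$189,765

Alternative floor tax:
  Adjusted income: R$582,500 + R$53,500 + R$181,500 + R$46,500 + R$74,500 = R$938,500
  Less exemption R$25,000 → base R$913,500
  R$913,500 × 15% = R$137,025

R$189,765 > R$137,025, so the ordinary income tax governs.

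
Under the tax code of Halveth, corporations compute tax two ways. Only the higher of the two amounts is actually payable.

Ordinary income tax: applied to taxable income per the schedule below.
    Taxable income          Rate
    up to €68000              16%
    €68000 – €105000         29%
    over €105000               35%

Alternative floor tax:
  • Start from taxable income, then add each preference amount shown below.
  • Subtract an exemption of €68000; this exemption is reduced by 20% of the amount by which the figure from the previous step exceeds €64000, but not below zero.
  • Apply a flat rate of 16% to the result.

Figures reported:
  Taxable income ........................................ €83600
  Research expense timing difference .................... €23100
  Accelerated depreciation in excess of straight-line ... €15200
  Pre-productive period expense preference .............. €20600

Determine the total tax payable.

€15404

Alternative floor tax:
  Adjusted income: €83600 + €23100 + €15200 + €20600 = €142500
  Exemption: €68000 − 20% × (€142500 − €64000) = €68000 − €15700 = €52300
  Base: €142500 − €52300 = €90200
  €90200 × 16% = €14432

Ordinary income tax:
  €68000 × 16% = €10880
  €15600 × 29% = €4524
  → €15404

€15404 > €14432, so the ordinary income tax governs.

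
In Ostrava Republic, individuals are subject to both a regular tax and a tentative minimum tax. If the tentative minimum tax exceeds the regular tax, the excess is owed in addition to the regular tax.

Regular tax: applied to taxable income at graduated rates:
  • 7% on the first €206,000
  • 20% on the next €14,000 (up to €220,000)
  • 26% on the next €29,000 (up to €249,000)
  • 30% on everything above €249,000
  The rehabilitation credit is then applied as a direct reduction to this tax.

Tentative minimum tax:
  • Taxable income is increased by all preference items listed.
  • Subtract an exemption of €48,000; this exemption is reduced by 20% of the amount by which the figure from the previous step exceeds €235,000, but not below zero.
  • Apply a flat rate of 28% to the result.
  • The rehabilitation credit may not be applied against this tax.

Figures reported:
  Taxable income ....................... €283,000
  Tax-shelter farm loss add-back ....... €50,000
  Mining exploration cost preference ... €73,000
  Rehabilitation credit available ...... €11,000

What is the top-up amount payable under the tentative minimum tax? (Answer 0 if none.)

Tentative minimum tax:
  Adjusted income: €283,000 + €50,000 + €73,000 = €406,000
  Exemption: €48,000 − 20% × (€406,000 − €235,000) = €48,000 − €34,200 = €13,800
  Base: €406,000 − €13,800 = €392,200
  €392,200 × 28% = €109,816

Regular tax:
  €206,000 × 7% = €14,420
  €14,000 × 20% = €2,800
  €29,000 × 26% = €7,540
  €34,000 × 30% = €10,200
  → €34,960
  Less rehabilitation credit €11,000 → €23,960

Excess of tentative minimum tax over regular tax: €109,816 − €23,960 = €85,856.

€85,856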